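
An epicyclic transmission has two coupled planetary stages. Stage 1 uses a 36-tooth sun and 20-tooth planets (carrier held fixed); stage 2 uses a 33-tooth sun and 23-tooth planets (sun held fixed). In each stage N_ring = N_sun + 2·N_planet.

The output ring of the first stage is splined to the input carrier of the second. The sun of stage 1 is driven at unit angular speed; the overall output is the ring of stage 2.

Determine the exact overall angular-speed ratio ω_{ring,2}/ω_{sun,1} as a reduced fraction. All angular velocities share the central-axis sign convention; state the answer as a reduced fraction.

Stage 1: N_ring = 36 + 2·20 = 76
Stage 1: 36(ω_s−ω_c) = −76(ω_r−ω_c),  ω_c=0, ω_s=1
Stage 1: ω_r = 0 − (36/76)(1−0) = -9/19
  ⇒ ω_r¹/ω_s¹ = -9/19
Stage 2: N_ring = 33 + 2·23 = 79
Stage 2: 33(ω_s−ω_c) = −79(ω_r−ω_c),  ω_s=0, ω_c=1
Stage 2: ω_r = 1 − (33/79)(0−1) = 112/79
  ⇒ ω_r²/ω_c² = 112/79
Coupling ω_c² = ω_r¹ ⇒ overall = -9/19 × 112/79 = -1008/1501

-1008/1501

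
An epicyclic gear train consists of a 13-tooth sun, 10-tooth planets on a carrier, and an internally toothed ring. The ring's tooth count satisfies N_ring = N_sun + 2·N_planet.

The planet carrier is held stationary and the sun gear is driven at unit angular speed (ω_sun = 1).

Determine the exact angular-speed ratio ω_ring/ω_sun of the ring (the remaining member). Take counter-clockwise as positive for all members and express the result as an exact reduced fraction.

N_ring = 13 + 2·10 = 33
13(ω_s−ω_c) = −33(ω_r−ω_c),  ω_c=0, ω_s=1
ω_r = 0 − (13/33)(1−0) = -13/33
ω_r/ω_s = -13/33

-13/33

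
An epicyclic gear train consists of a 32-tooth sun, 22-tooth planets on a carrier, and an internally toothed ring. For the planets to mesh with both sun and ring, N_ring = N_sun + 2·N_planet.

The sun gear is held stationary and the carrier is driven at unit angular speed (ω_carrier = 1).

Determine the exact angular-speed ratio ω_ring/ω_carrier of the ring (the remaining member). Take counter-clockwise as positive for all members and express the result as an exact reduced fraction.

27/19

N_ring = 32 + 2·22 = 76
32(ω_s−ω_c) = −76(ω_r−ω_c),  ω_s=0, ω_c=1
ω_r = 1 − (32/76)(0−1) = 27/19
ω_r/ω_c = 27/19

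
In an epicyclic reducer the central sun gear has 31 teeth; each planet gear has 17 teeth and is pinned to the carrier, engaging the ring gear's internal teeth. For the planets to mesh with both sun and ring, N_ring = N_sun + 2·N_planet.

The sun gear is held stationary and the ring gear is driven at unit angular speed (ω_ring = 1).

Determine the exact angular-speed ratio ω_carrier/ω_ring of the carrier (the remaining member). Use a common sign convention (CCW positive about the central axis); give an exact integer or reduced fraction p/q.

N_ring = 31 + 2·17 = 65
31(ω_s−ω_c) = −65(ω_r−ω_c),  ω_s=0, ω_r=1
31(0−ω_c) = −65(1−ω_c)  ⇒  96ω_c = 65  ⇒  ω_c = 65/96
ω_c/ω_r = 65/96

65/96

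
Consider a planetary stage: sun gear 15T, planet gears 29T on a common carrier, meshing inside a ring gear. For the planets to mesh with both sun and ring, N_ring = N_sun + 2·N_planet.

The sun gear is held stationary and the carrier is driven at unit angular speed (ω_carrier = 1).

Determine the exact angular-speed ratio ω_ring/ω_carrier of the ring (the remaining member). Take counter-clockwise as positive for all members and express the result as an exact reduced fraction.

88/73

N_ring = 15 + 2·29 = 73
15(ω_s−ω_c) = −73(ω_r−ω_c),  ω_s=0, ω_c=1
ω_r = 1 − (15/73)(0−1) = 88/73
ω_r/ω_c = 88/73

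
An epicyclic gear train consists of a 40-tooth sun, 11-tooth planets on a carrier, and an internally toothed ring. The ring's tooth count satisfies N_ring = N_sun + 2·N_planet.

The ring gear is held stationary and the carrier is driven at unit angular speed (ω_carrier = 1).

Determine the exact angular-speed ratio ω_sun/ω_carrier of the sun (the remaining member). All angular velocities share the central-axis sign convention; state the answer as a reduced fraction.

51/20

N_ring = 40 + 2·11 = 62
40(ω_s−ω_c) = −62(ω_r−ω_c),  ω_r=0, ω_c=1
ω_s = 1 − (62/40)(0−1) = 51/20
ω_s/ω_c = 51/20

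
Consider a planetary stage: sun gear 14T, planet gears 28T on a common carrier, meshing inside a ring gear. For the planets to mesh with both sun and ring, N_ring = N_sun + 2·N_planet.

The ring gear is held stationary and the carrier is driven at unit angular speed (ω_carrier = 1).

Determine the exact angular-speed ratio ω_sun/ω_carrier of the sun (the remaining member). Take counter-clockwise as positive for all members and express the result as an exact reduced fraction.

N_ring = 14 + 2·28 = 70
14(ω_s−ω_c) = −70(ω_r−ω_c),  ω_r=0, ω_c=1
ω_s = 1 − (70/14)(0−1) = 6
ω_s/ω_c = 6

6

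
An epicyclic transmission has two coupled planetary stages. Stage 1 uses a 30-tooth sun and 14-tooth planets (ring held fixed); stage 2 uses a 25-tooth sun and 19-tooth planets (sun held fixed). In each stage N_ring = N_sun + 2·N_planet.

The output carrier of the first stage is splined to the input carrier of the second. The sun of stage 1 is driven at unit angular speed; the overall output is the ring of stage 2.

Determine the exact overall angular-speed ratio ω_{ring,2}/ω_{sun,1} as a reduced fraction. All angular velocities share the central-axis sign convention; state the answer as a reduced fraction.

10/21

Stage 1: N_ring = 30 + 2·14 = 58
Stage 1: 30(ω_s−ω_c) = −58(ω_r−ω_c),  ω_r=0, ω_s=1
Stage 1: 30(1−ω_c) = −58(0−ω_c)  ⇒  88ω_c = 30  ⇒  ω_c = 15/44
  ⇒ ω_c¹/ω_s¹ = 15/44
Stage 2: N_ring = 25 + 2·19 = 63
Stage 2: 25(ω_s−ω_c) = −63(ω_r−ω_c),  ω_s=0, ω_c=1
Stage 2: ω_r = 1 − (25/63)(0−1) = 88/63
  ⇒ ω_r²/ω_c² = 88/63
Coupling ω_c² = ω_c¹ ⇒ overall = 15/44 × 88/63 = 10/21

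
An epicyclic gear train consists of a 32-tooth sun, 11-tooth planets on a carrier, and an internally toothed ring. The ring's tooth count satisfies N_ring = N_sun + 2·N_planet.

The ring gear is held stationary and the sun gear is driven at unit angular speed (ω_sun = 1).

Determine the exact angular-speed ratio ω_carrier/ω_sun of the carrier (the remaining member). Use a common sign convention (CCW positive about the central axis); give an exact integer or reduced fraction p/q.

16/43

N_ring = 32 + 2·11 = 54
32(ω_s−ω_c) = −54(ω_r−ω_c),  ω_r=0, ω_s=1
32(1−ω_c) = −54(0−ω_c)  ⇒  86ω_c = 32  ⇒  ω_c = 16/43
ω_c/ω_s = 16/43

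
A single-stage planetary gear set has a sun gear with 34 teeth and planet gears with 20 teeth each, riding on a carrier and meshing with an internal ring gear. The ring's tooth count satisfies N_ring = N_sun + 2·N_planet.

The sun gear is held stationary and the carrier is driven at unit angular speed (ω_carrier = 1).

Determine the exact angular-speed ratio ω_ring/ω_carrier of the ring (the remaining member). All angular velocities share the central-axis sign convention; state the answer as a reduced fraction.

N_ring = 34 + 2·20 = 74
34(ω_s−ω_c) = −74(ω_r−ω_c),  ω_s=0, ω_c=1
ω_r = 1 − (34/74)(0−1) = 54/37
ω_r/ω_c = 54/37

54/37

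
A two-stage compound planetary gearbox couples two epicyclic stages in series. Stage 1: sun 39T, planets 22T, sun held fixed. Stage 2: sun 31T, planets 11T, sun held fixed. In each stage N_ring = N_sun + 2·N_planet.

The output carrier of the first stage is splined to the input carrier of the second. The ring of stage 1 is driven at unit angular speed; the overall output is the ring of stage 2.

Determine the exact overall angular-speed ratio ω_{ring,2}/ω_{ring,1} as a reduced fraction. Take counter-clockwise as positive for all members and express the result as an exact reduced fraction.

Stage 1: N_ring = 39 + 2·22 = 83
Stage 1: 39(ω_s−ω_c) = −83(ω_r−ω_c),  ω_s=0, ω_r=1
Stage 1: 39(0−ω_c) = −83(1−ω_c)  ⇒  122ω_c = 83  ⇒  ω_c = 83/122
  ⇒ ω_c¹/ω_r¹ = 83/122
Stage 2: N_ring = 31 + 2·11 = 53
Stage 2: 31(ω_s−ω_c) = −53(ω_r−ω_c),  ω_s=0, ω_c=1
Stage 2: ω_r = 1 − (31/53)(0−1) = 84/53
  ⇒ ω_r²/ω_c² = 84/53
Coupling ω_c² = ω_c¹ ⇒ overall = 83/122 × 84/53 = 3486/3233

3486/3233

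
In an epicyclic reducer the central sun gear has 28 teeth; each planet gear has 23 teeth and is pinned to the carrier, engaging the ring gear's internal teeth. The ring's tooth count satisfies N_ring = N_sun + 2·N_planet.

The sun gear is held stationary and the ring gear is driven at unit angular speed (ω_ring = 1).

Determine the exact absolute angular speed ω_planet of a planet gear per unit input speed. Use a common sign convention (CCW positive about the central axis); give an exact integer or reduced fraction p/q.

N_ring = 28 + 2·23 = 74
28(ω_s−ω_c) = −74(ω_r−ω_c),  ω_s=0, ω_r=1
28(0−ω_c) = −74(1−ω_c)  ⇒  102ω_c = 74  ⇒  ω_c = 37/51
sun–planet: 28·(0−37/51) = −23·(ω_p−ω_c)  ⇒  ω_p−ω_c = −(28/23)·(-37/51) = 1036/1173
ω_p = 37/51 + 1036/1173 = 37/23

37/23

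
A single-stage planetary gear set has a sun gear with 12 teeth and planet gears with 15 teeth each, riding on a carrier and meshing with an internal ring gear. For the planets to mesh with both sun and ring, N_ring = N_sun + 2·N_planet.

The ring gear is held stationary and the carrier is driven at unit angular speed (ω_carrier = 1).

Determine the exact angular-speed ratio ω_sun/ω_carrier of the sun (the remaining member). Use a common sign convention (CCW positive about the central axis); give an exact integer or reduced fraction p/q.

9/2

N_ring = 12 + 2·15 = 42
12(ω_s−ω_c) = −42(ω_r−ω_c),  ω_r=0, ω_c=1
ω_s = 1 − (42/12)(0−1) = 9/2
ω_s/ω_c = 9/2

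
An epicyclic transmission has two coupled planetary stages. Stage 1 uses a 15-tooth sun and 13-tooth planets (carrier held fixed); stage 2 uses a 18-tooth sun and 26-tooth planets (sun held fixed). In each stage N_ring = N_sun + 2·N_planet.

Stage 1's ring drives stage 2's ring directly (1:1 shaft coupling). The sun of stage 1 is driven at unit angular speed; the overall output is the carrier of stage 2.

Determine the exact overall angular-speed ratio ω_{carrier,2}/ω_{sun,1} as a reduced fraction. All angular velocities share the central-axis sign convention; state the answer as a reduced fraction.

Stage 1: N_ring = 15 + 2·13 = 41
Stage 1: 15(ω_s−ω_c) = −41(ω_r−ω_c),  ω_c=0, ω_s=1
Stage 1: ω_r = 0 − (15/41)(1−0) = -15/41
  ⇒ ω_r¹/ω_s¹ = -15/41
Stage 2: N_ring = 18 + 2·26 = 70
Stage 2: 18(ω_s−ω_c) = −70(ω_r−ω_c),  ω_s=0, ω_r=1
Stage 2: 18(0−ω_c) = −70(1−ω_c)  ⇒  88ω_c = 70  ⇒  ω_c = 35/44
  ⇒ ω_c²/ω_r² = 35/44
Coupling ω_r² = ω_r¹ ⇒ overall = -15/41 × 35/44 = -525/1804

-525/1804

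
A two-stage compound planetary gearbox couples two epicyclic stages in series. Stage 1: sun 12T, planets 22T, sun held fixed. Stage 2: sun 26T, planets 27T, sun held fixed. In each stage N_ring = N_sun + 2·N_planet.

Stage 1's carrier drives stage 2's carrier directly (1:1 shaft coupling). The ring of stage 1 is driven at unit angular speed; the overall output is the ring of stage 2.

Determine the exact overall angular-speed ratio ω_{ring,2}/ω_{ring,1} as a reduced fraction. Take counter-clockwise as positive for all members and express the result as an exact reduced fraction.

Stage 1: N_ring = 12 + 2·22 = 56
Stage 1: 12(ω_s−ω_c) = −56(ω_r−ω_c),  ω_s=0, ω_r=1
Stage 1: 12(0−ω_c) = −56(1−ω_c)  ⇒  68ω_c = 56  ⇒  ω_c = 14/17
  ⇒ ω_c¹/ω_r¹ = 14/17
Stage 2: N_ring = 26 + 2·27 = 80
Stage 2: 26(ω_s−ω_c) = −80(ω_r−ω_c),  ω_s=0, ω_c=1
Stage 2: ω_r = 1 − (26/80)(0−1) = 53/40
  ⇒ ω_r²/ω_c² = 53/40
Coupling ω_c² = ω_c¹ ⇒ overall = 14/17 × 53/40 = 371/340

371/340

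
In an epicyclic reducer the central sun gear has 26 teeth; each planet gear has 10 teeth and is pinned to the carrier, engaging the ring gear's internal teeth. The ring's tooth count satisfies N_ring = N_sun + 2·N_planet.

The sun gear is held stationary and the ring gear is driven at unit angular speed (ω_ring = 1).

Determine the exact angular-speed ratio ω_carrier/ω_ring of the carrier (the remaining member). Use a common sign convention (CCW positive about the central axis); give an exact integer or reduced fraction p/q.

23/36

N_ring = 26 + 2·10 = 46
26(ω_s−ω_c) = −46(ω_r−ω_c),  ω_s=0, ω_r=1
26(0−ω_c) = −46(1−ω_c)  ⇒  72ω_c = 46  ⇒  ω_c = 23/36
ω_c/ω_r = 23/36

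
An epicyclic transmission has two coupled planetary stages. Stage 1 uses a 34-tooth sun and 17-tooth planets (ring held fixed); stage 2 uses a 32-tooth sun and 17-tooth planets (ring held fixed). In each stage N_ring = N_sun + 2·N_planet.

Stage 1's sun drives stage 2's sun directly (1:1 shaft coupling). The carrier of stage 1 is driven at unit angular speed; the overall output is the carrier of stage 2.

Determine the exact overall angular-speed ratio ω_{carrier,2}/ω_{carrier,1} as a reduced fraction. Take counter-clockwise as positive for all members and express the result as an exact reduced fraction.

48/49

Stage 1: N_ring = 34 + 2·17 = 68
Stage 1: 34(ω_s−ω_c) = −68(ω_r−ω_c),  ω_r=0, ω_c=1
Stage 1: ω_s = 1 − (68/34)(0−1) = 3
  ⇒ ω_s¹/ω_c¹ = 3
Stage 2: N_ring = 32 + 2·17 = 66
Stage 2: 32(ω_s−ω_c) = −66(ω_r−ω_c),  ω_r=0, ω_s=1
Stage 2: 32(1−ω_c) = −66(0−ω_c)  ⇒  98ω_c = 32  ⇒  ω_c = 16/49
  ⇒ ω_c²/ω_s² = 16/49
Coupling ω_s² = ω_s¹ ⇒ overall = 3 × 16/49 = 48/49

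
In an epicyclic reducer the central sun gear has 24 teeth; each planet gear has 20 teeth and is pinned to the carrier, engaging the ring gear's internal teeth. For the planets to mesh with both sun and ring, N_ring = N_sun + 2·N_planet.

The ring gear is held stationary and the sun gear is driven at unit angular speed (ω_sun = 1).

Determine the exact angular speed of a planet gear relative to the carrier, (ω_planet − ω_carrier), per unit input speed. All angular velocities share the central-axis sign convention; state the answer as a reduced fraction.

N_ring = 24 + 2·20 = 64
24(ω_s−ω_c) = −64(ω_r−ω_c),  ω_r=0, ω_s=1
24(1−ω_c) = −64(0−ω_c)  ⇒  88ω_c = 24  ⇒  ω_c = 3/11
sun–planet: 24·(1−3/11) = −20·(ω_p−ω_c)  ⇒  ω_p−ω_c = −(24/20)·(8/11) = -48/55

-48/55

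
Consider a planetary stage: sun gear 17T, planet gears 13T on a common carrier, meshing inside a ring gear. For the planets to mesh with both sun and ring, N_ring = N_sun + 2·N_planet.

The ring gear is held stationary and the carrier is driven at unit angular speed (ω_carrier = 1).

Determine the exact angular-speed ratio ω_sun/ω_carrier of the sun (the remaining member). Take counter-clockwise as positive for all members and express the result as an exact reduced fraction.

60/17

N_ring = 17 + 2·13 = 43
17(ω_s−ω_c) = −43(ω_r−ω_c),  ω_r=0, ω_c=1
ω_s = 1 − (43/17)(0−1) = 60/17
ω_s/ω_c = 60/17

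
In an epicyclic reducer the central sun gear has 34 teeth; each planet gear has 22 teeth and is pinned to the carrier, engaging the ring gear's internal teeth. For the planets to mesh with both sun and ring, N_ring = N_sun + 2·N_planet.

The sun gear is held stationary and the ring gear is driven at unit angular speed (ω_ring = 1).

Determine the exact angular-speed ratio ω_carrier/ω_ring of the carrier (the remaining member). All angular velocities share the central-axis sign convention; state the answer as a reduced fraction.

N_ring = 34 + 2·22 = 78
34(ω_s−ω_c) = −78(ω_r−ω_c),  ω_s=0, ω_r=1
34(0−ω_c) = −78(1−ω_c)  ⇒  112ω_c = 78  ⇒  ω_c = 39/56
ω_c/ω_r = 39/56

39/56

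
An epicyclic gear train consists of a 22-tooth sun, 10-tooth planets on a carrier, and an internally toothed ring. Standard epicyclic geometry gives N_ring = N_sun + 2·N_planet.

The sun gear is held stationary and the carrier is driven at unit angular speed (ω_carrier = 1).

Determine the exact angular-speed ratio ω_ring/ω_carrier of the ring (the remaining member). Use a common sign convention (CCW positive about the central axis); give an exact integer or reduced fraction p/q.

N_ring = 22 + 2·10 = 42
22(ω_s−ω_c) = −42(ω_r−ω_c),  ω_s=0, ω_c=1
ω_r = 1 − (22/42)(0−1) = 32/21
ω_r/ω_c = 32/21

32/21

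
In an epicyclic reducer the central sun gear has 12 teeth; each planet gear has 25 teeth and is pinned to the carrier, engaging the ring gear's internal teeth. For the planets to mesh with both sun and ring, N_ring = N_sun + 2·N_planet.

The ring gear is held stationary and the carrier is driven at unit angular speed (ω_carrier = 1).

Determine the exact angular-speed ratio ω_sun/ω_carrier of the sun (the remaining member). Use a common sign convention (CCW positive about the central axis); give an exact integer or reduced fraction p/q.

N_ring = 12 + 2·25 = 62
12(ω_s−ω_c) = −62(ω_r−ω_c),  ω_r=0, ω_c=1
ω_s = 1 − (62/12)(0−1) = 37/6
ω_s/ω_c = 37/6

37/6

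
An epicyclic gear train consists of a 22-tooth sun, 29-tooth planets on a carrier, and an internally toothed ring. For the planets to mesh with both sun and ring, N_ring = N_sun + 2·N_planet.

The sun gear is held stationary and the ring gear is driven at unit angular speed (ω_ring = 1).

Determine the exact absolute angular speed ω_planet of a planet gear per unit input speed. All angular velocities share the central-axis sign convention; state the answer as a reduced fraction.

N_ring = 22 + 2·29 = 80
22(ω_s−ω_c) = −80(ω_r−ω_c),  ω_s=0, ω_r=1
22(0−ω_c) = −80(1−ω_c)  ⇒  102ω_c = 80  ⇒  ω_c = 40/51
sun–planet: 22·(0−40/51) = −29·(ω_p−ω_c)  ⇒  ω_p−ω_c = −(22/29)·(-40/51) = 880/1479
ω_p = 40/51 + 880/1479 = 40/29

40/29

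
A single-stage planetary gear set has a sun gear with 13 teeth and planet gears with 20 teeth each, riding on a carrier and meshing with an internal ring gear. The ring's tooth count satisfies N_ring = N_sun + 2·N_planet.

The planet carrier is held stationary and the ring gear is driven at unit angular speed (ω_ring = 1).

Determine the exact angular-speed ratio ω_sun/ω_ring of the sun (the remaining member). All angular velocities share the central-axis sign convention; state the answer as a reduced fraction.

N_ring = 13 + 2·20 = 53
13(ω_s−ω_c) = −53(ω_r−ω_c),  ω_c=0, ω_r=1
ω_s = 0 − (53/13)(1−0) = -53/13
ω_s/ω_r = -53/13

-53/13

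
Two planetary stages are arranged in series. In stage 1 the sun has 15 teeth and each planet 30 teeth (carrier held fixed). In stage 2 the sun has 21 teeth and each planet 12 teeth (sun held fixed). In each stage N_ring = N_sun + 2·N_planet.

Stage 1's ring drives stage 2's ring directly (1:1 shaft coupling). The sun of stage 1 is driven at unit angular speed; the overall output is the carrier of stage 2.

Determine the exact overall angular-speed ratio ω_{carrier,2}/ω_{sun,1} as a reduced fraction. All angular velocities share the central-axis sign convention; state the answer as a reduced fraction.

-3/22

Stage 1: N_ring = 15 + 2·30 = 75
Stage 1: 15(ω_s−ω_c) = −75(ω_r−ω_c),  ω_c=0, ω_s=1
Stage 1: ω_r = 0 − (15/75)(1−0) = -1/5
  ⇒ ω_r¹/ω_s¹ = -1/5
Stage 2: N_ring = 21 + 2·12 = 45
Stage 2: 21(ω_s−ω_c) = −45(ω_r−ω_c),  ω_s=0, ω_r=1
Stage 2: 21(0−ω_c) = −45(1−ω_c)  ⇒  66ω_c = 45  ⇒  ω_c = 15/22
  ⇒ ω_c²/ω_r² = 15/22
Coupling ω_r² = ω_r¹ ⇒ overall = -1/5 × 15/22 = -3/22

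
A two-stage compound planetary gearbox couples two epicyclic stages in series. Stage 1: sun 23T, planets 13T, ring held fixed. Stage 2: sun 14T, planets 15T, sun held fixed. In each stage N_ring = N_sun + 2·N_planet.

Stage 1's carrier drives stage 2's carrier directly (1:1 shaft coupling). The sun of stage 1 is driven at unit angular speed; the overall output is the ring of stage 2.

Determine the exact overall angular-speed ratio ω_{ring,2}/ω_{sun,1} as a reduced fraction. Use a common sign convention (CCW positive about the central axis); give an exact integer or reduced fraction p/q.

Stage 1: N_ring = 23 + 2·13 = 49
Stage 1: 23(ω_s−ω_c) = −49(ω_r−ω_c),  ω_r=0, ω_s=1
Stage 1: 23(1−ω_c) = −49(0−ω_c)  ⇒  72ω_c = 23  ⇒  ω_c = 23/72
  ⇒ ω_c¹/ω_s¹ = 23/72
Stage 2: N_ring = 14 + 2·15 = 44
Stage 2: 14(ω_s−ω_c) = −44(ω_r−ω_c),  ω_s=0, ω_c=1
Stage 2: ω_r = 1 − (14/44)(0−1) = 29/22
  ⇒ ω_r²/ω_c² = 29/22
Coupling ω_c² = ω_c¹ ⇒ overall = 23/72 × 29/22 = 667/1584

667/1584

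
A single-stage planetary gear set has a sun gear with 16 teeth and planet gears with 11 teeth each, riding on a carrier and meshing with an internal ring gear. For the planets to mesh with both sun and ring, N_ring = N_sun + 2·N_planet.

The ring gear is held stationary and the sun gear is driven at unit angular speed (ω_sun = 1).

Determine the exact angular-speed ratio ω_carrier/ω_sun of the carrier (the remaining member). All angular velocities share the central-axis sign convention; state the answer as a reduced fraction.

N_ring = 16 + 2·11 = 38
16(ω_s−ω_c) = −38(ω_r−ω_c),  ω_r=0, ω_s=1
16(1−ω_c) = −38(0−ω_c)  ⇒  54ω_c = 16  ⇒  ω_c = 8/27
ω_c/ω_s = 8/27

8/27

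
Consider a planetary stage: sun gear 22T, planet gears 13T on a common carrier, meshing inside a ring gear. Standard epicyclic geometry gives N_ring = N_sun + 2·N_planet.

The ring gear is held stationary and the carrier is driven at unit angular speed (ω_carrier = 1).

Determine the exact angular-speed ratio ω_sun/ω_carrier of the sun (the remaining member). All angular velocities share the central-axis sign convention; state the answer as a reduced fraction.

35/11

N_ring = 22 + 2·13 = 48
22(ω_s−ω_c) = −48(ω_r−ω_c),  ω_r=0, ω_c=1
ω_s = 1 − (48/22)(0−1) = 35/11
ω_s/ω_c = 35/11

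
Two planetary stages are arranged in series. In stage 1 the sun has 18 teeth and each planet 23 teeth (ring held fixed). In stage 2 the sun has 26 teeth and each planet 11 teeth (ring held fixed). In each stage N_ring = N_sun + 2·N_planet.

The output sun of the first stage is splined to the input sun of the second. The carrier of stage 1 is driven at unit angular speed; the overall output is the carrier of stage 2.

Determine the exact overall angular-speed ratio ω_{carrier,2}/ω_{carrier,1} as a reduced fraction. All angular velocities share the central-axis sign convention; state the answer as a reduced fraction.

533/333

Stage 1: N_ring = 18 + 2·23 = 64
Stage 1: 18(ω_s−ω_c) = −64(ω_r−ω_c),  ω_r=0, ω_c=1
Stage 1: ω_s = 1 − (64/18)(0−1) = 41/9
  ⇒ ω_s¹/ω_c¹ = 41/9
Stage 2: N_ring = 26 + 2·11 = 48
Stage 2: 26(ω_s−ω_c) = −48(ω_r−ω_c),  ω_r=0, ω_s=1
Stage 2: 26(1−ω_c) = −48(0−ω_c)  ⇒  74ω_c = 26  ⇒  ω_c = 13/37
  ⇒ ω_c²/ω_s² = 13/37
Coupling ω_s² = ω_s¹ ⇒ overall = 41/9 × 13/37 = 533/333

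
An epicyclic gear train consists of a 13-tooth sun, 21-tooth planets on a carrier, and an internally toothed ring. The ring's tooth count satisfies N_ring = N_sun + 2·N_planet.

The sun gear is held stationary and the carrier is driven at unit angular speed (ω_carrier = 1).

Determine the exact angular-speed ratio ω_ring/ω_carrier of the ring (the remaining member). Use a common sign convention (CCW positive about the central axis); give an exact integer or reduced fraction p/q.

N_ring = 13 + 2·21 = 55
13(ω_s−ω_c) = −55(ω_r−ω_c),  ω_s=0, ω_c=1
ω_r = 1 − (13/55)(0−1) = 68/55
ω_r/ω_c = 68/55

68/55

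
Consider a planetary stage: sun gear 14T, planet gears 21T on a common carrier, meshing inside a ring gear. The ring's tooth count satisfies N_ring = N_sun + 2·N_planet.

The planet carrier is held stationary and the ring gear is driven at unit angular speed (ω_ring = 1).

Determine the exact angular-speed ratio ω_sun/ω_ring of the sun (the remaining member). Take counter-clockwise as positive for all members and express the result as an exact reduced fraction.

N_ring = 14 + 2·21 = 56
14(ω_s−ω_c) = −56(ω_r−ω_c),  ω_c=0, ω_r=1
ω_s = 0 − (56/14)(1−0) = -4
ω_s/ω_r = -4

-4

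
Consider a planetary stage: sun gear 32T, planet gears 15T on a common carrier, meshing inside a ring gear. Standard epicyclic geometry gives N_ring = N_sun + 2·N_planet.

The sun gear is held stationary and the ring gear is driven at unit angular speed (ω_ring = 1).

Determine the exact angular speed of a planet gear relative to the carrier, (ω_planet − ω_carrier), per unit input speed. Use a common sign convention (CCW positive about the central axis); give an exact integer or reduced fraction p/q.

N_ring = 32 + 2·15 = 62
32(ω_s−ω_c) = −62(ω_r−ω_c),  ω_s=0, ω_r=1
32(0−ω_c) = −62(1−ω_c)  ⇒  94ω_c = 62  ⇒  ω_c = 31/47
sun–planet: 32·(0−31/47) = −15·(ω_p−ω_c)  ⇒  ω_p−ω_c = −(32/15)·(-31/47) = 992/705

992/705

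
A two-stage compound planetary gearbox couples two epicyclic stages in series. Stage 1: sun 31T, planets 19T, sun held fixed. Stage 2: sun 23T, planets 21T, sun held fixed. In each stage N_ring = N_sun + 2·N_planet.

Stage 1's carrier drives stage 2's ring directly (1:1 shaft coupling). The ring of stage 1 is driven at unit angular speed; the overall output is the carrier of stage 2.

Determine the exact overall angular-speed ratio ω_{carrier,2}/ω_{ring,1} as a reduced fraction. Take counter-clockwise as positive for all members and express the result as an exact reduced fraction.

897/1760

Stage 1: N_ring = 31 + 2·19 = 69
Stage 1: 31(ω_s−ω_c) = −69(ω_r−ω_c),  ω_s=0, ω_r=1
Stage 1: 31(0−ω_c) = −69(1−ω_c)  ⇒  100ω_c = 69  ⇒  ω_c = 69/100
  ⇒ ω_c¹/ω_r¹ = 69/100
Stage 2: N_ring = 23 + 2·21 = 65
Stage 2: 23(ω_s−ω_c) = −65(ω_r−ω_c),  ω_s=0, ω_r=1
Stage 2: 23(0−ω_c) = −65(1−ω_c)  ⇒  88ω_c = 65  ⇒  ω_c = 65/88
  ⇒ ω_c²/ω_r² = 65/88
Coupling ω_r² = ω_c¹ ⇒ overall = 69/100 × 65/88 = 897/1760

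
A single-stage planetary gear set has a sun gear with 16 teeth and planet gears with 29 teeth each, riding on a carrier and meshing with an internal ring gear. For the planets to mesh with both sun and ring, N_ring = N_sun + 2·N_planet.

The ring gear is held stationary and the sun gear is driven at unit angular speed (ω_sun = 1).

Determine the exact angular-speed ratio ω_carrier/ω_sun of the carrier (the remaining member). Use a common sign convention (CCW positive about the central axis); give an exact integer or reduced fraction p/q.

8/45

N_ring = 16 + 2·29 = 74
16(ω_s−ω_c) = −74(ω_r−ω_c),  ω_r=0, ω_s=1
16(1−ω_c) = −74(0−ω_c)  ⇒  90ω_c = 16  ⇒  ω_c = 8/45
ω_c/ω_s = 8/45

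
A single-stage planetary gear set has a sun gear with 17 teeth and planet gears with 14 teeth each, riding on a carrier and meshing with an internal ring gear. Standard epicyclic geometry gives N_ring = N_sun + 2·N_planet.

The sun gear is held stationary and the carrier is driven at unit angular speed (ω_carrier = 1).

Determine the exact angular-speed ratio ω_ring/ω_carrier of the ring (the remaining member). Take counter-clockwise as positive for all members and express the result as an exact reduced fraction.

N_ring = 17 + 2·14 = 45
17(ω_s−ω_c) = −45(ω_r−ω_c),  ω_s=0, ω_c=1
ω_r = 1 − (17/45)(0−1) = 62/45
ω_r/ω_c = 62/45

62/45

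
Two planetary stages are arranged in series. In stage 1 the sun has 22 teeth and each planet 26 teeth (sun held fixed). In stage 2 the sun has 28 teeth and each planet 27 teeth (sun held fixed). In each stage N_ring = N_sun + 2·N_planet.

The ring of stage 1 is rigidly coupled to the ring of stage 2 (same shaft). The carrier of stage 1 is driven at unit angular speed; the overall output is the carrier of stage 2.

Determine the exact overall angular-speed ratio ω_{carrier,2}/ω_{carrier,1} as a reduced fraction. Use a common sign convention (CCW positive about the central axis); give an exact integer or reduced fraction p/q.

1968/2035

Stage 1: N_ring = 22 + 2·26 = 74
Stage 1: 22(ω_s−ω_c) = −74(ω_r−ω_c),  ω_s=0, ω_c=1
Stage 1: ω_r = 1 − (22/74)(0−1) = 48/37
  ⇒ ω_r¹/ω_c¹ = 48/37
Stage 2: N_ring = 28 + 2·27 = 82
Stage 2: 28(ω_s−ω_c) = −82(ω_r−ω_c),  ω_s=0, ω_r=1
Stage 2: 28(0−ω_c) = −82(1−ω_c)  ⇒  110ω_c = 82  ⇒  ω_c = 41/55
  ⇒ ω_c²/ω_r² = 41/55
Coupling ω_r² = ω_r¹ ⇒ overall = 48/37 × 41/55 = 1968/2035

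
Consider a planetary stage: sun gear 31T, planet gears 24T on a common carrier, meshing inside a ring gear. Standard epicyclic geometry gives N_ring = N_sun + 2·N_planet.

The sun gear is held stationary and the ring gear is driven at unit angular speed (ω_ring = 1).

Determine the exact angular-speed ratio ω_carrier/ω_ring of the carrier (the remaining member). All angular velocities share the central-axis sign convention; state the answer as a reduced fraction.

N_ring = 31 + 2·24 = 79
31(ω_s−ω_c) = −79(ω_r−ω_c),  ω_s=0, ω_r=1
31(0−ω_c) = −79(1−ω_c)  ⇒  110ω_c = 79  ⇒  ω_c = 79/110
ω_c/ω_r = 79/110

79/110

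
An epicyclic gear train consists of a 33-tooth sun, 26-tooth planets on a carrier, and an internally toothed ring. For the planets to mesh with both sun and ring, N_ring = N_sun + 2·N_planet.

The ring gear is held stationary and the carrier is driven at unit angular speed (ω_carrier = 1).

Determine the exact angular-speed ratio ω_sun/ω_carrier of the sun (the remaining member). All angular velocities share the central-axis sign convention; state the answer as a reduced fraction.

N_ring = 33 + 2·26 = 85
33(ω_s−ω_c) = −85(ω_r−ω_c),  ω_r=0, ω_c=1
ω_s = 1 − (85/33)(0−1) = 118/33
ω_s/ω_c = 118/33

118/33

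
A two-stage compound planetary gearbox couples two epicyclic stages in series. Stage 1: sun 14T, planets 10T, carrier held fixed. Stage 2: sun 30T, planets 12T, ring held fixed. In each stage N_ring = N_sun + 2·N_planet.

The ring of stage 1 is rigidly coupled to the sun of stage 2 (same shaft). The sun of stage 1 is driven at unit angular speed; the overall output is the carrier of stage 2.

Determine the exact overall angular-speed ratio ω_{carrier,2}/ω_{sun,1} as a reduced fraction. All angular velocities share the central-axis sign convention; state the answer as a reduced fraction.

Stage 1: N_ring = 14 + 2·10 = 34
Stage 1: 14(ω_s−ω_c) = −34(ω_r−ω_c),  ω_c=0, ω_s=1
Stage 1: ω_r = 0 − (14/34)(1−0) = -7/17
  ⇒ ω_r¹/ω_s¹ = -7/17
Stage 2: N_ring = 30 + 2·12 = 54
Stage 2: 30(ω_s−ω_c) = −54(ω_r−ω_c),  ω_r=0, ω_s=1
Stage 2: 30(1−ω_c) = −54(0−ω_c)  ⇒  84ω_c = 30  ⇒  ω_c = 5/14
  ⇒ ω_c²/ω_s² = 5/14
Coupling ω_s² = ω_r¹ ⇒ overall = -7/17 × 5/14 = -5/34

-5/34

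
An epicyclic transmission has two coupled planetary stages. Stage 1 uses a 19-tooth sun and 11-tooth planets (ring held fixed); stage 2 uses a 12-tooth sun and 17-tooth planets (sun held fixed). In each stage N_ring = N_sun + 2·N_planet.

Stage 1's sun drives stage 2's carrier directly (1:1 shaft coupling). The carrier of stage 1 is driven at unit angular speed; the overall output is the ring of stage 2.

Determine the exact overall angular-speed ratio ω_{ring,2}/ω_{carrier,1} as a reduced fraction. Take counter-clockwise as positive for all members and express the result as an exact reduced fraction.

1740/437

Stage 1: N_ring = 19 + 2·11 = 41
Stage 1: 19(ω_s−ω_c) = −41(ω_r−ω_c),  ω_r=0, ω_c=1
Stage 1: ω_s = 1 − (41/19)(0−1) = 60/19
  ⇒ ω_s¹/ω_c¹ = 60/19
Stage 2: N_ring = 12 + 2·17 = 46
Stage 2: 12(ω_s−ω_c) = −46(ω_r−ω_c),  ω_s=0, ω_c=1
Stage 2: ω_r = 1 − (12/46)(0−1) = 29/23
  ⇒ ω_r²/ω_c² = 29/23
Coupling ω_c² = ω_s¹ ⇒ overall = 60/19 × 29/23 = 1740/437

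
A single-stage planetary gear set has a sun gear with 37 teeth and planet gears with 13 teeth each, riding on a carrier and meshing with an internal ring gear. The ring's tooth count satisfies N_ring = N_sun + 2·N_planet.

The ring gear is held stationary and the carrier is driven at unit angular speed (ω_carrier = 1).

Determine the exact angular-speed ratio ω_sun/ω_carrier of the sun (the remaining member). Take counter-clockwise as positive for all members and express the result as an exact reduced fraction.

N_ring = 37 + 2·13 = 63
37(ω_s−ω_c) = −63(ω_r−ω_c),  ω_r=0, ω_c=1
ω_s = 1 − (63/37)(0−1) = 100/37
ω_s/ω_c = 100/37

100/37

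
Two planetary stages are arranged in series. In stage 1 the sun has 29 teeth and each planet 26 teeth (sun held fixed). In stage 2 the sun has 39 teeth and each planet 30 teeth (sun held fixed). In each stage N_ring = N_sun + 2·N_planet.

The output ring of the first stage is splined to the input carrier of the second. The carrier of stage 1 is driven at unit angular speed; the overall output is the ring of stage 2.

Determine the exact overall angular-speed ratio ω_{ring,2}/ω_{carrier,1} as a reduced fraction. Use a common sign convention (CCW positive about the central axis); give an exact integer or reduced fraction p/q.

460/243

Stage 1: N_ring = 29 + 2·26 = 81
Stage 1: 29(ω_s−ω_c) = −81(ω_r−ω_c),  ω_s=0, ω_c=1
Stage 1: ω_r = 1 − (29/81)(0−1) = 110/81
  ⇒ ω_r¹/ω_c¹ = 110/81
Stage 2: N_ring = 39 + 2·30 = 99
Stage 2: 39(ω_s−ω_c) = −99(ω_r−ω_c),  ω_s=0, ω_c=1
Stage 2: ω_r = 1 − (39/99)(0−1) = 46/33
  ⇒ ω_r²/ω_c² = 46/33
Coupling ω_c² = ω_r¹ ⇒ overall = 110/81 × 46/33 = 460/243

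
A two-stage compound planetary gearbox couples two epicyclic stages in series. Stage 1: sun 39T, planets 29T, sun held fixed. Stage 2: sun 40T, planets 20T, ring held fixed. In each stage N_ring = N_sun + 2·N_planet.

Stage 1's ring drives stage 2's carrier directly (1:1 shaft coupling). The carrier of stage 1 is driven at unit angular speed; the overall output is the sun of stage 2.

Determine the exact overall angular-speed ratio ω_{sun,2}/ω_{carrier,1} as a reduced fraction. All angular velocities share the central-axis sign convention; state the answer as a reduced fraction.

Stage 1: N_ring = 39 + 2·29 = 97
Stage 1: 39(ω_s−ω_c) = −97(ω_r−ω_c),  ω_s=0, ω_c=1
Stage 1: ω_r = 1 − (39/97)(0−1) = 136/97
  ⇒ ω_r¹/ω_c¹ = 136/97
Stage 2: N_ring = 40 + 2·20 = 80
Stage 2: 40(ω_s−ω_c) = −80(ω_r−ω_c),  ω_r=0, ω_c=1
Stage 2: ω_s = 1 − (80/40)(0−1) = 3
  ⇒ ω_s²/ω_c² = 3
Coupling ω_c² = ω_r¹ ⇒ overall = 136/97 × 3 = 408/97

408/97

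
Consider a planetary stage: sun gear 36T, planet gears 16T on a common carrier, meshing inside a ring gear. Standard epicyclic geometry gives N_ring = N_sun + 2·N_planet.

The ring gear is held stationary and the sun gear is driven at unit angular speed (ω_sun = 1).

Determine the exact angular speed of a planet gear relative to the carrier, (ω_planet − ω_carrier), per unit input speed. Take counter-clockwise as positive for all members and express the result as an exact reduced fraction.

N_ring = 36 + 2·16 = 68
36(ω_s−ω_c) = −68(ω_r−ω_c),  ω_r=0, ω_s=1
36(1−ω_c) = −68(0−ω_c)  ⇒  104ω_c = 36  ⇒  ω_c = 9/26
sun–planet: 36·(1−9/26) = −16·(ω_p−ω_c)  ⇒  ω_p−ω_c = −(36/16)·(17/26) = -153/104

-153/104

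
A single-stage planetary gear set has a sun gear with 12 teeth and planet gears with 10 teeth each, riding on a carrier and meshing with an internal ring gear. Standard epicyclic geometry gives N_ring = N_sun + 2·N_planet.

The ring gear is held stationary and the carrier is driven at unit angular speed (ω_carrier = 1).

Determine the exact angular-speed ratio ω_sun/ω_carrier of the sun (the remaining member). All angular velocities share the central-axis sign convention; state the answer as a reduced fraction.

11/3

N_ring = 12 + 2·10 = 32
12(ω_s−ω_c) = −32(ω_r−ω_c),  ω_r=0, ω_c=1
ω_s = 1 − (32/12)(0−1) = 11/3
ω_s/ω_c = 11/3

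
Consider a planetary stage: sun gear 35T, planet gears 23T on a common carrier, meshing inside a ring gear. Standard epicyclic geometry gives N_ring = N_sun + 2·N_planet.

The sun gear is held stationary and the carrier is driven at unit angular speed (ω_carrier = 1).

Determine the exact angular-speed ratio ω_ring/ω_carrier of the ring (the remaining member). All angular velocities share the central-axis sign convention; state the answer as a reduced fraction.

116/81

N_ring = 35 + 2·23 = 81
35(ω_s−ω_c) = −81(ω_r−ω_c),  ω_s=0, ω_c=1
ω_r = 1 − (35/81)(0−1) = 116/81
ω_r/ω_c = 116/81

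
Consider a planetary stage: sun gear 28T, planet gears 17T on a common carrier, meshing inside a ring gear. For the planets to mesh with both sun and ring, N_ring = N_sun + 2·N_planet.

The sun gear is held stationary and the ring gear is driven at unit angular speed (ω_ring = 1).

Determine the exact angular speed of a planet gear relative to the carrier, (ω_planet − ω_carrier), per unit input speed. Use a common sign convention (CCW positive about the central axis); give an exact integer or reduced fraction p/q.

N_ring = 28 + 2·17 = 62
28(ω_s−ω_c) = −62(ω_r−ω_c),  ω_s=0, ω_r=1
28(0−ω_c) = −62(1−ω_c)  ⇒  90ω_c = 62  ⇒  ω_c = 31/45
sun–planet: 28·(0−31/45) = −17·(ω_p−ω_c)  ⇒  ω_p−ω_c = −(28/17)·(-31/45) = 868/765

868/765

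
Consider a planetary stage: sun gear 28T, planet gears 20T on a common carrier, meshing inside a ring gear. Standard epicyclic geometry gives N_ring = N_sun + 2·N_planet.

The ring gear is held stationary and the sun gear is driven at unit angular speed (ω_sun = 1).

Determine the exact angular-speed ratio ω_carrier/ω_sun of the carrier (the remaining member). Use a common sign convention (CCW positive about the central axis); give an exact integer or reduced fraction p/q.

7/24

N_ring = 28 + 2·20 = 68
28(ω_s−ω_c) = −68(ω_r−ω_c),  ω_r=0, ω_s=1
28(1−ω_c) = −68(0−ω_c)  ⇒  96ω_c = 28  ⇒  ω_c = 7/24
ω_c/ω_s = 7/24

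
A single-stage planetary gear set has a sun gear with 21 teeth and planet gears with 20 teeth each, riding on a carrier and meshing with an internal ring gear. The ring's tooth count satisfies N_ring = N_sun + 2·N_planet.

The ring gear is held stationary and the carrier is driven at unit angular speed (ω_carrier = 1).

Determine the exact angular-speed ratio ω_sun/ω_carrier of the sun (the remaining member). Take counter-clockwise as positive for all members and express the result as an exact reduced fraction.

82/21

N_ring = 21 + 2·20 = 61
21(ω_s−ω_c) = −61(ω_r−ω_c),  ω_r=0, ω_c=1
ω_s = 1 − (61/21)(0−1) = 82/21
ω_s/ω_c = 82/21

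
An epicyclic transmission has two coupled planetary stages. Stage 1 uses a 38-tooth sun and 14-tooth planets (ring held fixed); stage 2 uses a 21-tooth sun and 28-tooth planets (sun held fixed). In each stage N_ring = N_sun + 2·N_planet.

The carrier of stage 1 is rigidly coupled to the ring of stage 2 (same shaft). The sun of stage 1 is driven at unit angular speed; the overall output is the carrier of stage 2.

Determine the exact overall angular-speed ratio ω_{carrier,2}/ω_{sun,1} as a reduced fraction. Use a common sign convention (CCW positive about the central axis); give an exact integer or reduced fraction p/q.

209/728

Stage 1: N_ring = 38 + 2·14 = 66
Stage 1: 38(ω_s−ω_c) = −66(ω_r−ω_c),  ω_r=0, ω_s=1
Stage 1: 38(1−ω_c) = −66(0−ω_c)  ⇒  104ω_c = 38  ⇒  ω_c = 19/52
  ⇒ ω_c¹/ω_s¹ = 19/52
Stage 2: N_ring = 21 + 2·28 = 77
Stage 2: 21(ω_s−ω_c) = −77(ω_r−ω_c),  ω_s=0, ω_r=1
Stage 2: 21(0−ω_c) = −77(1−ω_c)  ⇒  98ω_c = 77  ⇒  ω_c = 11/14
  ⇒ ω_c²/ω_r² = 11/14
Coupling ω_r² = ω_c¹ ⇒ overall = 19/52 × 11/14 = 209/728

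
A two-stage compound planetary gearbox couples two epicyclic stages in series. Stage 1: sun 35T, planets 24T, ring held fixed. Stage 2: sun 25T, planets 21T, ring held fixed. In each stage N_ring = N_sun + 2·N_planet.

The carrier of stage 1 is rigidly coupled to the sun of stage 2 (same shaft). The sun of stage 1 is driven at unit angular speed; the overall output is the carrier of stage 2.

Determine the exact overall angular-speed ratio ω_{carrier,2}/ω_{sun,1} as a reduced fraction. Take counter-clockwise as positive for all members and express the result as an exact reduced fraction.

Stage 1: N_ring = 35 + 2·24 = 83
Stage 1: 35(ω_s−ω_c) = −83(ω_r−ω_c),  ω_r=0, ω_s=1
Stage 1: 35(1−ω_c) = −83(0−ω_c)  ⇒  118ω_c = 35  ⇒  ω_c = 35/118
  ⇒ ω_c¹/ω_s¹ = 35/118
Stage 2: N_ring = 25 + 2·21 = 67
Stage 2: 25(ω_s−ω_c) = −67(ω_r−ω_c),  ω_r=0, ω_s=1
Stage 2: 25(1−ω_c) = −67(0−ω_c)  ⇒  92ω_c = 25  ⇒  ω_c = 25/92
  ⇒ ω_c²/ω_s² = 25/92
Coupling ω_s² = ω_c¹ ⇒ overall = 35/118 × 25/92 = 875/10856

875/10856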